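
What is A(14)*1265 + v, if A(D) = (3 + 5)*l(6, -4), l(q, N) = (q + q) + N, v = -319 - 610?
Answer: 80031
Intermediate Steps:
v = -929
l(q, N) = N + 2*q (l(q, N) = 2*q + N = N + 2*q)
A(D) = 64 (A(D) = (3 + 5)*(-4 + 2*6) = 8*(-4 + 12) = 8*8 = 64)
A(14)*1265 + v = 64*1265 - 929 = 80960 - 929 = 80031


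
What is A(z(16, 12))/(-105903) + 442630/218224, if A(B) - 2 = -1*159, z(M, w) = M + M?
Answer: 23455053029/11555288136 ≈ 2.0298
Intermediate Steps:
z(M, w) = 2*M
A(B) = -157 (A(B) = 2 - 1*159 = 2 - 159 = -157)
A(z(16, 12))/(-105903) + 442630/218224 = -157/(-105903) + 442630/218224 = -157*(-1/105903) + 442630*(1/218224) = 157/105903 + 221315/109112 = 23455053029/11555288136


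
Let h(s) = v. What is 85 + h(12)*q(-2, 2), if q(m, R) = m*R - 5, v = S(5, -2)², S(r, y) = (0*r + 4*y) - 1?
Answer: -644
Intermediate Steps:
S(r, y) = -1 + 4*y (S(r, y) = (0 + 4*y) - 1 = 4*y - 1 = -1 + 4*y)
v = 81 (v = (-1 + 4*(-2))² = (-1 - 8)² = (-9)² = 81)
h(s) = 81
q(m, R) = -5 + R*m (q(m, R) = R*m - 5 = -5 + R*m)
85 + h(12)*q(-2, 2) = 85 + 81*(-5 + 2*(-2)) = 85 + 81*(-5 - 4) = 85 + 81*(-9) = 85 - 729 = -644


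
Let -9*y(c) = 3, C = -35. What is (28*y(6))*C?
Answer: 980/3 ≈ 326.67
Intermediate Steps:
y(c) = -⅓ (y(c) = -⅑*3 = -⅓)
(28*y(6))*C = (28*(-⅓))*(-35) = -28/3*(-35) = 980/3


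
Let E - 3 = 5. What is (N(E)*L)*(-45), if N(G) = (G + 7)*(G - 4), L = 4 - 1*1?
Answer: -8100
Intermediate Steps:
L = 3 (L = 4 - 1 = 3)
E = 8 (E = 3 + 5 = 8)
N(G) = (-4 + G)*(7 + G) (N(G) = (7 + G)*(-4 + G) = (-4 + G)*(7 + G))
(N(E)*L)*(-45) = ((-28 + 8² + 3*8)*3)*(-45) = ((-28 + 64 + 24)*3)*(-45) = (60*3)*(-45) = 180*(-45) = -8100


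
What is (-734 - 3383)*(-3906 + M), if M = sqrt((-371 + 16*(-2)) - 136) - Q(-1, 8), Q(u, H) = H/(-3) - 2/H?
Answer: 192827929/12 - 28819*I*sqrt(11) ≈ 1.6069e+7 - 95582.0*I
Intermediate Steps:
Q(u, H) = -2/H - H/3 (Q(u, H) = H*(-1/3) - 2/H = -H/3 - 2/H = -2/H - H/3)
M = 35/12 + 7*I*sqrt(11) (M = sqrt((-371 + 16*(-2)) - 136) - (-2/8 - 1/3*8) = sqrt((-371 - 32) - 136) - (-2*1/8 - 8/3) = sqrt(-403 - 136) - (-1/4 - 8/3) = sqrt(-539) - 1*(-35/12) = 7*I*sqrt(11) + 35/12 = 35/12 + 7*I*sqrt(11) ≈ 2.9167 + 23.216*I)
(-734 - 3383)*(-3906 + M) = (-734 - 3383)*(-3906 + (35/12 + 7*I*sqrt(11))) = -4117*(-46837/12 + 7*I*sqrt(11)) = 192827929/12 - 28819*I*sqrt(11)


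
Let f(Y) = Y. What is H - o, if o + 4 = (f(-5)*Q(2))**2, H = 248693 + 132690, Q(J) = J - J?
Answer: 381387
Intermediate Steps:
Q(J) = 0
H = 381383
o = -4 (o = -4 + (-5*0)**2 = -4 + 0**2 = -4 + 0 = -4)
H - o = 381383 - 1*(-4) = 381383 + 4 = 381387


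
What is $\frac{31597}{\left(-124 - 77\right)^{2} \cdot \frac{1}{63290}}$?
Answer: $\frac{1999774130}{40401} \approx 49498.0$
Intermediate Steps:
$\frac{31597}{\left(-124 - 77\right)^{2} \cdot \frac{1}{63290}} = \frac{31597}{\left(-201\right)^{2} \cdot \frac{1}{63290}} = \frac{31597}{40401 \cdot \frac{1}{63290}} = \frac{31597}{\frac{40401}{63290}} = 31597 \cdot \frac{63290}{40401} = \frac{1999774130}{40401}$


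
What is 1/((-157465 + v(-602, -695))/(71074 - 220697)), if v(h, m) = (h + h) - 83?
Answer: 149623/158752 ≈ 0.94250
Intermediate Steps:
v(h, m) = -83 + 2*h (v(h, m) = 2*h - 83 = -83 + 2*h)
1/((-157465 + v(-602, -695))/(71074 - 220697)) = 1/((-157465 + (-83 + 2*(-602)))/(71074 - 220697)) = 1/((-157465 + (-83 - 1204))/(-149623)) = 1/((-157465 - 1287)*(-1/149623)) = 1/(-158752*(-1/149623)) = 1/(158752/149623) = 149623/158752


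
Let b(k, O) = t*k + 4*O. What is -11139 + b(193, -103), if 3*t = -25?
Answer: -39478/3 ≈ -13159.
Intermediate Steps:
t = -25/3 (t = (⅓)*(-25) = -25/3 ≈ -8.3333)
b(k, O) = 4*O - 25*k/3 (b(k, O) = -25*k/3 + 4*O = 4*O - 25*k/3)
-11139 + b(193, -103) = -11139 + (4*(-103) - 25/3*193) = -11139 + (-412 - 4825/3) = -11139 - 6061/3 = -39478/3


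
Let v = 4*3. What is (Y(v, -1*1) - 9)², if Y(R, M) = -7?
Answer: 256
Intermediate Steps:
v = 12
(Y(v, -1*1) - 9)² = (-7 - 9)² = (-16)² = 256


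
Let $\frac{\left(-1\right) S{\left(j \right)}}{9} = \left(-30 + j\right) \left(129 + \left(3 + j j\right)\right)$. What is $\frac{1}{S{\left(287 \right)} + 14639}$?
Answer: $- \frac{1}{190810174} \approx -5.2408 \cdot 10^{-9}$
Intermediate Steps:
$S{\left(j \right)} = - 9 \left(-30 + j\right) \left(132 + j^{2}\right)$ ($S{\left(j \right)} = - 9 \left(-30 + j\right) \left(129 + \left(3 + j j\right)\right) = - 9 \left(-30 + j\right) \left(129 + \left(3 + j^{2}\right)\right) = - 9 \left(-30 + j\right) \left(132 + j^{2}\right)$)
$\frac{1}{S{\left(287 \right)} + 14639} = \frac{1}{\left(35640 - 340956 - 9 \cdot 287^{3} + 270 \cdot 287^{2}\right) + 14639} = \frac{1}{\left(35640 - 340956 - 212759127 + 270 \cdot 82369\right) + 14639} = \frac{1}{\left(35640 - 340956 - 212759127 + 22239630\right) + 14639} = \frac{1}{-190824813 + 14639} = \frac{1}{-190810174} = - \frac{1}{190810174}$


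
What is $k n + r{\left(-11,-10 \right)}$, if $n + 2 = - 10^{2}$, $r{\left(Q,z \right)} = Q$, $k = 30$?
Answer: $-3071$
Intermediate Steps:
$n = -102$ ($n = -2 - 10^{2} = -2 - 100 = -102$)
$k n + r{\left(-11,-10 \right)} = 30 \left(-102\right) - 11 = -3060 - 11 = -3071$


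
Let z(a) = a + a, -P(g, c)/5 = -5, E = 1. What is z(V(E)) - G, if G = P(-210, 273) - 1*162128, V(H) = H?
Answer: 162105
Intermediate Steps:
P(g, c) = 25 (P(g, c) = -5*(-5) = 25)
z(a) = 2*a
G = -162103 (G = 25 - 1*162128 = 25 - 162128 = -162103)
z(V(E)) - G = 2*1 - 1*(-162103) = 2 + 162103 = 162105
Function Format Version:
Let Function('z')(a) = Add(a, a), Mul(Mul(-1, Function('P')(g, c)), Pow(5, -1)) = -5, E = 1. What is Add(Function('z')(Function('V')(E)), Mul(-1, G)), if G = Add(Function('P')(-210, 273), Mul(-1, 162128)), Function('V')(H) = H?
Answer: 162105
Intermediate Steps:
Function('P')(g, c) = 25 (Function('P')(g, c) = Mul(-5, -5) = 25)
Function('z')(a) = Mul(2, a)
G = -162103 (G = Add(25, Mul(-1, 162128)) = Add(25, -162128) = -162103)
Add(Function('z')(Function('V')(E)), Mul(-1, G)) = Add(Mul(2, 1), Mul(-1, -162103)) = Add(2, 162103) = 162105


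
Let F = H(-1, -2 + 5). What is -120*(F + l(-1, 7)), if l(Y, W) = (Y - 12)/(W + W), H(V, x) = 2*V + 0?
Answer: 2460/7 ≈ 351.43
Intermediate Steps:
H(V, x) = 2*V
F = -2 (F = 2*(-1) = -2)
l(Y, W) = (-12 + Y)/(2*W) (l(Y, W) = (-12 + Y)/((2*W)) = (-12 + Y)*(1/(2*W)) = (-12 + Y)/(2*W))
-120*(F + l(-1, 7)) = -120*(-2 + (1/2)*(-12 - 1)/7) = -120*(-2 + (1/2)*(1/7)*(-13)) = -120*(-2 - 13/14) = -120*(-41/14) = 2460/7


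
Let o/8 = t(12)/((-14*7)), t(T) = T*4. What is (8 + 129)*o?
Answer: -26304/49 ≈ -536.82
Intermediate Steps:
t(T) = 4*T
o = -192/49 (o = 8*((4*12)/((-14*7))) = 8*(48/(-98)) = 8*(48*(-1/98)) = 8*(-24/49) = -192/49 ≈ -3.9184)
(8 + 129)*o = (8 + 129)*(-192/49) = 137*(-192/49) = -26304/49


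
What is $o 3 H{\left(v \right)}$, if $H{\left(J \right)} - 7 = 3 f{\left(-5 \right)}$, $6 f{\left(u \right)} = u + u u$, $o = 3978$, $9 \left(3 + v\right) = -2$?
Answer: $202878$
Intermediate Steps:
$v = - \frac{29}{9}$ ($v = -3 + \frac{1}{9} \left(-2\right) = -3 - \frac{2}{9} = - \frac{29}{9} \approx -3.2222$)
$f{\left(u \right)} = \frac{u}{6} + \frac{u^{2}}{6}$ ($f{\left(u \right)} = \frac{u + u u}{6} = \frac{u + u^{2}}{6} = \frac{u}{6} + \frac{u^{2}}{6}$)
$H{\left(J \right)} = 17$ ($H{\left(J \right)} = 7 + 3 \cdot \frac{1}{6} \left(-5\right) \left(1 - 5\right) = 7 + 3 \cdot \frac{1}{6} \left(-5\right) \left(-4\right) = 7 + 3 \cdot \frac{10}{3} = 7 + 10 = 17$)
$o 3 H{\left(v \right)} = 3978 \cdot 3 \cdot 17 = 3978 \cdot 51 = 202878$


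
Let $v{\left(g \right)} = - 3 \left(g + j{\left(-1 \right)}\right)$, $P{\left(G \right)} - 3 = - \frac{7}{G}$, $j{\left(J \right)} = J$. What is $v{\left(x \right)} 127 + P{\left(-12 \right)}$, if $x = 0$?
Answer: $\frac{4615}{12} \approx 384.58$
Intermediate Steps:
$P{\left(G \right)} = 3 - \frac{7}{G}$
$v{\left(g \right)} = 3 - 3 g$ ($v{\left(g \right)} = - 3 \left(g - 1\right) = - 3 \left(-1 + g\right) = 3 - 3 g$)
$v{\left(x \right)} 127 + P{\left(-12 \right)} = \left(3 - 0\right) 127 + \left(3 - \frac{7}{-12}\right) = \left(3 + 0\right) 127 + \left(3 - - \frac{7}{12}\right) = 3 \cdot 127 + \left(3 + \frac{7}{12}\right) = 381 + \frac{43}{12} = \frac{4615}{12}$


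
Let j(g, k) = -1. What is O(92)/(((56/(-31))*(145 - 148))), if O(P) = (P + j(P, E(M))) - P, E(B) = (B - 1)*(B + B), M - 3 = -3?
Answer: -31/168 ≈ -0.18452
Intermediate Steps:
M = 0 (M = 3 - 3 = 0)
E(B) = 2*B*(-1 + B) (E(B) = (-1 + B)*(2*B) = 2*B*(-1 + B))
O(P) = -1 (O(P) = (P - 1) - P = (-1 + P) - P = -1)
O(92)/(((56/(-31))*(145 - 148))) = -1/((56/(-31))*(145 - 148)) = -1/((56*(-1/31))*(-3)) = -1/((-56/31*(-3))) = -1/168/31 = -1*31/168 = -31/168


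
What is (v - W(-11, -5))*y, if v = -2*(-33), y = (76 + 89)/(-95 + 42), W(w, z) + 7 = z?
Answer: -12870/53 ≈ -242.83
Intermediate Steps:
W(w, z) = -7 + z
y = -165/53 (y = 165/(-53) = 165*(-1/53) = -165/53 ≈ -3.1132)
v = 66
(v - W(-11, -5))*y = (66 - (-7 - 5))*(-165/53) = (66 - 1*(-12))*(-165/53) = (66 + 12)*(-165/53) = 78*(-165/53) = -12870/53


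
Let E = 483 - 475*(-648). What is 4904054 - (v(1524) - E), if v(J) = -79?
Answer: 5212416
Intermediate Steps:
E = 308283 (E = 483 + 307800 = 308283)
4904054 - (v(1524) - E) = 4904054 - (-79 - 1*308283) = 4904054 - (-79 - 308283) = 4904054 - 1*(-308362) = 4904054 + 308362 = 5212416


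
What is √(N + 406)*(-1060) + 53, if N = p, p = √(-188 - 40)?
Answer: 53 - 1060*√(406 + 2*I*√57) ≈ -21309.0 - 397.1*I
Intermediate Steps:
p = 2*I*√57 (p = √(-228) = 2*I*√57 ≈ 15.1*I)
N = 2*I*√57 ≈ 15.1*I
√(N + 406)*(-1060) + 53 = √(2*I*√57 + 406)*(-1060) + 53 = √(406 + 2*I*√57)*(-1060) + 53 = -1060*√(406 + 2*I*√57) + 53 = 53 - 1060*√(406 + 2*I*√57)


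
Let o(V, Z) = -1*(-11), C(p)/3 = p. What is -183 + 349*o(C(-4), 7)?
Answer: 3656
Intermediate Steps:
C(p) = 3*p
o(V, Z) = 11
-183 + 349*o(C(-4), 7) = -183 + 349*11 = -183 + 3839 = 3656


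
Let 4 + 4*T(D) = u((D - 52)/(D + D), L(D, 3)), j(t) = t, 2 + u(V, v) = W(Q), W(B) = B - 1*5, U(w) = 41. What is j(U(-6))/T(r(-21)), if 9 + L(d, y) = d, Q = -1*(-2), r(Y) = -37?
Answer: -164/9 ≈ -18.222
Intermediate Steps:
Q = 2
W(B) = -5 + B (W(B) = B - 5 = -5 + B)
L(d, y) = -9 + d
u(V, v) = -5 (u(V, v) = -2 + (-5 + 2) = -2 - 3 = -5)
T(D) = -9/4 (T(D) = -1 + (¼)*(-5) = -1 - 5/4 = -9/4)
j(U(-6))/T(r(-21)) = 41/(-9/4) = 41*(-4/9) = -164/9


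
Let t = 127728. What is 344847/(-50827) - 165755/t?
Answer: -52471447001/6492031056 ≈ -8.0824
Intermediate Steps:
344847/(-50827) - 165755/t = 344847/(-50827) - 165755/127728 = 344847*(-1/50827) - 165755*1/127728 = -344847/50827 - 165755/127728 = -52471447001/6492031056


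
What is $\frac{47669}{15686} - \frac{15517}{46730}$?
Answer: $\frac{496043177}{183251695} \approx 2.7069$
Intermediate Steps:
$\frac{47669}{15686} - \frac{15517}{46730} = \frac{496043177}{183251695}$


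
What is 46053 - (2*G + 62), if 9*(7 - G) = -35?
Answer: 413723/9 ≈ 45969.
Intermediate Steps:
G = 98/9 (G = 7 - 1/9*(-35) = 7 + 35/9 = 98/9 ≈ 10.889)
46053 - (2*G + 62) = 46053 - (2*(98/9) + 62) = 46053 - (196/9 + 62) = 46053 - 1*754/9 = 46053 - 754/9 = 413723/9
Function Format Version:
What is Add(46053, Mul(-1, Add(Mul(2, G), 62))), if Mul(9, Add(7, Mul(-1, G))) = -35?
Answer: Rational(413723, 9) ≈ 45969.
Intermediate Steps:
G = Rational(98, 9) (G = Add(7, Mul(Rational(-1, 9), -35)) = Add(7, Rational(35, 9)) = Rational(98, 9) ≈ 10.889)
Add(46053, Mul(-1, Add(Mul(2, G), 62))) = Add(46053, Mul(-1, Add(Mul(2, Rational(98, 9)), 62))) = Add(46053, Mul(-1, Add(Rational(196, 9), 62))) = Add(46053, Mul(-1, Rational(754, 9))) = Add(46053, Rational(-754, 9)) = Rational(413723, 9)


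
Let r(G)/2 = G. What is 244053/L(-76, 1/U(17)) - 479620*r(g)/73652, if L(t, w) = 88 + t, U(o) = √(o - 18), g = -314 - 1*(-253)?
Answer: 1556429603/73652 ≈ 21132.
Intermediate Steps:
g = -61 (g = -314 + 253 = -61)
r(G) = 2*G
U(o) = √(-18 + o)
244053/L(-76, 1/U(17)) - 479620*r(g)/73652 = 244053/(88 - 76) - 479620/(73652/((2*(-61)))) = 244053/12 - 479620/(73652/(-122)) = 244053*(1/12) - 479620/(73652*(-1/122)) = 81351/4 - 479620/(-36826/61) = 81351/4 - 479620*(-61/36826) = 81351/4 + 14628410/18413 = 1556429603/73652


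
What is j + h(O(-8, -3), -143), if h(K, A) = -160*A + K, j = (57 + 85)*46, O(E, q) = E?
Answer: 29404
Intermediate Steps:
j = 6532 (j = 142*46 = 6532)
h(K, A) = K - 160*A
j + h(O(-8, -3), -143) = 6532 + (-8 - 160*(-143)) = 6532 + (-8 + 22880) = 6532 + 22872 = 29404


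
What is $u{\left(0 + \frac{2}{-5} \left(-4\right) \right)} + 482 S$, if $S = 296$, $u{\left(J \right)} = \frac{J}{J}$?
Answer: $142673$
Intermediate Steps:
$u{\left(J \right)} = 1$
$u{\left(0 + \frac{2}{-5} \left(-4\right) \right)} + 482 S = 1 + 482 \cdot 296 = 1 + 142672 = 142673$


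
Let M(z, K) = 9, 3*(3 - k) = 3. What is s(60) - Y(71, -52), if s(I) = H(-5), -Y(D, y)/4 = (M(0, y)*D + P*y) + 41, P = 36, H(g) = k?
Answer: -4766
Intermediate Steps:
k = 2 (k = 3 - ⅓*3 = 3 - 1 = 2)
H(g) = 2
Y(D, y) = -164 - 144*y - 36*D (Y(D, y) = -4*((9*D + 36*y) + 41) = -4*(41 + 9*D + 36*y) = -164 - 144*y - 36*D)
s(I) = 2
s(60) - Y(71, -52) = 2 - (-164 - 144*(-52) - 36*71) = 2 - (-164 + 7488 - 2556) = 2 - 1*4768 = 2 - 4768 = -4766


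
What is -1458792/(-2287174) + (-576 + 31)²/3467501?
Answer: 2868855288071/3965389066087 ≈ 0.72347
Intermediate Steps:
-1458792/(-2287174) + (-576 + 31)²/3467501 = -1458792*(-1/2287174) + (-545)²*(1/3467501) = 729396/1143587 + 297025*(1/3467501) = 729396/1143587 + 297025/3467501 = 2868855288071/3965389066087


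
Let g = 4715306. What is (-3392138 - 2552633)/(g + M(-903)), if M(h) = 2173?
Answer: -5944771/4717479 ≈ -1.2602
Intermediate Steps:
(-3392138 - 2552633)/(g + M(-903)) = (-3392138 - 2552633)/(4715306 + 2173) = -5944771/4717479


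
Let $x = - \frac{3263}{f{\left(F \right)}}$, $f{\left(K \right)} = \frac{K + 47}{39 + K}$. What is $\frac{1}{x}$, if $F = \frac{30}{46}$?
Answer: $- \frac{137}{371982} \approx -0.0003683$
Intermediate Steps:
$F = \frac{15}{23}$ ($F = 30 \cdot \frac{1}{46} = \frac{15}{23} \approx 0.65217$)
$f{\left(K \right)} = \frac{47 + K}{39 + K}$
$x = - \frac{371982}{137}$ ($x = - \frac{3263}{\frac{1}{39 + \frac{15}{23}} \left(47 + \frac{15}{23}\right)} = - \frac{3263}{\frac{1}{\frac{912}{23}} \cdot \frac{1096}{23}} = - \frac{3263}{\frac{23}{912} \cdot \frac{1096}{23}} = - \frac{3263}{\frac{137}{114}} = \left(-3263\right) \frac{114}{137} = - \frac{371982}{137} \approx -2715.2$)
$\frac{1}{x} = \frac{1}{- \frac{371982}{137}} = - \frac{137}{371982}$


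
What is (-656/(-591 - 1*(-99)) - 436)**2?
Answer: 1700416/9 ≈ 1.8894e+5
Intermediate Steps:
(-656/(-591 - 1*(-99)) - 436)**2 = (-656/(-591 + 99) - 436)**2 = (-656/(-492) - 436)**2 = (-656*(-1/492) - 436)**2 = (4/3 - 436)**2 = (-1304/3)**2 = 1700416/9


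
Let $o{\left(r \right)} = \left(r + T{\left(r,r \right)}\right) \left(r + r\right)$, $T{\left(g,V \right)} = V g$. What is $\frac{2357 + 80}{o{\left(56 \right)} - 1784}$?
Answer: $\frac{2437}{355720} \approx 0.0068509$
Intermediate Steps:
$o{\left(r \right)} = 2 r \left(r + r^{2}\right)$ ($o{\left(r \right)} = \left(r + r r\right) \left(r + r\right) = \left(r + r^{2}\right) 2 r = 2 r \left(r + r^{2}\right)$)
$\frac{2357 + 80}{o{\left(56 \right)} - 1784} = \frac{2357 + 80}{2 \cdot 56^{2} \left(1 + 56\right) - 1784} = \frac{2437}{2 \cdot 3136 \cdot 57 - 1784} = \frac{2437}{357504 - 1784} = \frac{2437}{355720}$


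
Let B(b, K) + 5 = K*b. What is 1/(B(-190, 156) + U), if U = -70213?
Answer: -1/99858 ≈ -1.0014e-5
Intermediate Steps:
B(b, K) = -5 + K*b
1/(B(-190, 156) + U) = 1/((-5 + 156*(-190)) - 70213) = 1/((-5 - 29640) - 70213) = 1/(-29645 - 70213) = 1/(-99858) = -1/99858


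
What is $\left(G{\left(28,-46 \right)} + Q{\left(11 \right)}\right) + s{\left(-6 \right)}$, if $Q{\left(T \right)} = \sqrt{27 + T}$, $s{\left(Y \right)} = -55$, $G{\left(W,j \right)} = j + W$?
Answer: $-73 + \sqrt{38} \approx -66.836$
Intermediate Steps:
$G{\left(W,j \right)} = W + j$
$\left(G{\left(28,-46 \right)} + Q{\left(11 \right)}\right) + s{\left(-6 \right)} = \left(\left(28 - 46\right) + \sqrt{27 + 11}\right) - 55 = \left(-18 + \sqrt{38}\right) - 55 = -73 + \sqrt{38}$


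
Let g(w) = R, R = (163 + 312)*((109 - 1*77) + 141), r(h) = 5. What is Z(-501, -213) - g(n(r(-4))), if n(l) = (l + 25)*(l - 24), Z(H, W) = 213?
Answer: -81962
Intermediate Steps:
n(l) = (-24 + l)*(25 + l) (n(l) = (25 + l)*(-24 + l) = (-24 + l)*(25 + l))
R = 82175 (R = 475*((109 - 77) + 141) = 475*(32 + 141) = 475*173 = 82175)
g(w) = 82175
Z(-501, -213) - g(n(r(-4))) = 213 - 1*82175 = 213 - 82175 = -81962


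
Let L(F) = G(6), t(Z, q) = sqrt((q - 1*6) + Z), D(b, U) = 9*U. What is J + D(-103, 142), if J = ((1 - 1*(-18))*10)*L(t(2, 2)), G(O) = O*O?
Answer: 8118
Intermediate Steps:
G(O) = O**2
t(Z, q) = sqrt(-6 + Z + q) (t(Z, q) = sqrt((q - 6) + Z) = sqrt((-6 + q) + Z) = sqrt(-6 + Z + q))
L(F) = 36 (L(F) = 6**2 = 36)
J = 6840 (J = ((1 - 1*(-18))*10)*36 = ((1 + 18)*10)*36 = (19*10)*36 = 190*36 = 6840)
J + D(-103, 142) = 6840 + 9*142 = 6840 + 1278 = 8118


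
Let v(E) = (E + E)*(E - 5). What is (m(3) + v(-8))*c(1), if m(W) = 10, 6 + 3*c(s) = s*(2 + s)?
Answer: -218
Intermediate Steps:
v(E) = 2*E*(-5 + E) (v(E) = (2*E)*(-5 + E) = 2*E*(-5 + E))
c(s) = -2 + s*(2 + s)/3 (c(s) = -2 + (s*(2 + s))/3 = -2 + s*(2 + s)/3)
(m(3) + v(-8))*c(1) = (10 + 2*(-8)*(-5 - 8))*(-2 + (⅓)*1² + (⅔)*1) = (10 + 2*(-8)*(-13))*(-2 + (⅓)*1 + ⅔) = (10 + 208)*(-2 + ⅓ + ⅔) = 218*(-1) = -218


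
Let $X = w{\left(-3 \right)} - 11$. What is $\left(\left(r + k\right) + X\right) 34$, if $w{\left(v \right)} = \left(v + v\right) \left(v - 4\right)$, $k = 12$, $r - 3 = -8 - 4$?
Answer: $1156$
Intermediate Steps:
$r = -9$ ($r = 3 - 12 = -9$)
$w{\left(v \right)} = 2 v \left(-4 + v\right)$
$X = 31$ ($X = 2 \left(-3\right) \left(-4 - 3\right) - 11 = 2 \left(-3\right) \left(-7\right) - 11 = 42 - 11 = 31$)
$\left(\left(r + k\right) + X\right) 34 = \left(\left(-9 + 12\right) + 31\right) 34 = \left(3 + 31\right) 34 = 34 \cdot 34 = 1156$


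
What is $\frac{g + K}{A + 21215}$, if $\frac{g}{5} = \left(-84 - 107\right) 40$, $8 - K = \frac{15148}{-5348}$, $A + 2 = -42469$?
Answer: $\frac{7294131}{4059896} \approx 1.7966$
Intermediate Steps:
$A = -42471$ ($A = -2 - 42469 = -42471$)
$K = \frac{2069}{191}$ ($K = 8 - \frac{15148}{-5348} = 8 - 15148 \left(- \frac{1}{5348}\right) = 8 - - \frac{541}{191} = 8 + \frac{541}{191} = \frac{2069}{191} \approx 10.832$)
$g = -38200$ ($g = 5 \left(-84 - 107\right) 40 = 5 \left(\left(-191\right) 40\right) = 5 \left(-7640\right) = -38200$)
$\frac{g + K}{A + 21215} = \frac{-38200 + \frac{2069}{191}}{-42471 + 21215} = - \frac{7294131}{191 \left(-21256\right)} = \left(- \frac{7294131}{191}\right) \left(- \frac{1}{21256}\right) = \frac{7294131}{4059896}$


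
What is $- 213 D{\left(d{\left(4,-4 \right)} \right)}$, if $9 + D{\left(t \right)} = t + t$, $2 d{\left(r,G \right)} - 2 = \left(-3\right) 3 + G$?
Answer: $4260$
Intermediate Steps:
$d{\left(r,G \right)} = - \frac{7}{2} + \frac{G}{2}$ ($d{\left(r,G \right)} = 1 + \frac{\left(-3\right) 3 + G}{2} = 1 + \frac{-9 + G}{2} = 1 + \left(- \frac{9}{2} + \frac{G}{2}\right) = - \frac{7}{2} + \frac{G}{2}$)
$D{\left(t \right)} = -9 + 2 t$ ($D{\left(t \right)} = -9 + \left(t + t\right) = -9 + 2 t$)
$- 213 D{\left(d{\left(4,-4 \right)} \right)} = - 213 \left(-9 + 2 \left(- \frac{7}{2} + \frac{1}{2} \left(-4\right)\right)\right) = - 213 \left(-9 + 2 \left(- \frac{7}{2} - 2\right)\right) = - 213 \left(-9 + 2 \left(- \frac{11}{2}\right)\right) = - 213 \left(-9 - 11\right) = \left(-213\right) \left(-20\right) = 4260$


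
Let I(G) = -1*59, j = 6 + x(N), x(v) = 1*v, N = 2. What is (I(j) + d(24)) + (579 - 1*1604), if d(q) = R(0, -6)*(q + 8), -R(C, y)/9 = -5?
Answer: 356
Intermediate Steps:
R(C, y) = 45 (R(C, y) = -9*(-5) = 45)
x(v) = v
j = 8 (j = 6 + 2 = 8)
I(G) = -59
d(q) = 360 + 45*q (d(q) = 45*(q + 8) = 45*(8 + q) = 360 + 45*q)
(I(j) + d(24)) + (579 - 1*1604) = (-59 + (360 + 45*24)) + (579 - 1*1604) = (-59 + (360 + 1080)) + (579 - 1604) = (-59 + 1440) - 1025 = 1381 - 1025 = 356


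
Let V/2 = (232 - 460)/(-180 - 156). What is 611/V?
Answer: 8554/19 ≈ 450.21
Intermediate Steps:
V = 19/14 (V = 2*((232 - 460)/(-180 - 156)) = 2*(-228/(-336)) = 2*(-228*(-1/336)) = 2*(19/28) = 19/14 ≈ 1.3571)
611/V = 611/(19/14) = 611*(14/19) = 8554/19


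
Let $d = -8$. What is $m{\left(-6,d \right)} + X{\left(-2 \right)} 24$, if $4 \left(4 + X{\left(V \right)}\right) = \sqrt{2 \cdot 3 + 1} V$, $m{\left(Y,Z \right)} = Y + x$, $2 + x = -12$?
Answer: $-116 - 12 \sqrt{7} \approx -147.75$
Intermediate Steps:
$x = -14$ ($x = -2 - 12 = -14$)
$m{\left(Y,Z \right)} = -14 + Y$ ($m{\left(Y,Z \right)} = Y - 14 = -14 + Y$)
$X{\left(V \right)} = -4 + \frac{V \sqrt{7}}{4}$ ($X{\left(V \right)} = -4 + \frac{\sqrt{2 \cdot 3 + 1} V}{4} = -4 + \frac{\sqrt{6 + 1} V}{4} = -4 + \frac{\sqrt{7} V}{4} = -4 + \frac{V \sqrt{7}}{4}$)
$m{\left(-6,d \right)} + X{\left(-2 \right)} 24 = \left(-14 - 6\right) + \left(-4 + \frac{1}{4} \left(-2\right) \sqrt{7}\right) 24 = -20 + \left(-4 - \frac{\sqrt{7}}{2}\right) 24 = -20 - \left(96 + 12 \sqrt{7}\right) = -116 - 12 \sqrt{7}$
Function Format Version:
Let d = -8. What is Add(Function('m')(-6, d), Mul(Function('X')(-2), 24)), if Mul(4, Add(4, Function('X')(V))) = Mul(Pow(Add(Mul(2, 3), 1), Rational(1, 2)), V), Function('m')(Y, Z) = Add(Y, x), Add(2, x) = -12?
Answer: Add(-116, Mul(-12, Pow(7, Rational(1, 2)))) ≈ -147.75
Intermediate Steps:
x = -14 (x = Add(-2, -12) = -14)
Function('m')(Y, Z) = Add(-14, Y) (Function('m')(Y, Z) = Add(Y, -14) = Add(-14, Y))
Function('X')(V) = Add(-4, Mul(Rational(1, 4), V, Pow(7, Rational(1, 2)))) (Function('X')(V) = Add(-4, Mul(Rational(1, 4), Mul(Pow(Add(Mul(2, 3), 1), Rational(1, 2)), V))) = Add(-4, Mul(Rational(1, 4), Mul(Pow(Add(6, 1), Rational(1, 2)), V))) = Add(-4, Mul(Rational(1, 4), Mul(Pow(7, Rational(1, 2)), V))) = Add(-4, Mul(Rational(1, 4), Mul(V, Pow(7, Rational(1, 2))))) = Add(-4, Mul(Rational(1, 4), V, Pow(7, Rational(1, 2)))))
Add(Function('m')(-6, d), Mul(Function('X')(-2), 24)) = Add(Add(-14, -6), Mul(Add(-4, Mul(Rational(1, 4), -2, Pow(7, Rational(1, 2)))), 24)) = Add(-20, Mul(Add(-4, Mul(Rational(-1, 2), Pow(7, Rational(1, 2)))), 24)) = Add(-20, Add(-96, Mul(-12, Pow(7, Rational(1, 2))))) = Add(-116, Mul(-12, Pow(7, Rational(1, 2))))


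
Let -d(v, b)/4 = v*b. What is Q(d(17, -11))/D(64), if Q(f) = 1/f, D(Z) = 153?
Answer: 1/114444 ≈ 8.7379e-6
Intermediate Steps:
d(v, b) = -4*b*v (d(v, b) = -4*v*b = -4*b*v)
Q(d(17, -11))/D(64) = 1/(-4*(-11)*17*153) = (1/153)/748 = (1/748)*(1/153) = 1/114444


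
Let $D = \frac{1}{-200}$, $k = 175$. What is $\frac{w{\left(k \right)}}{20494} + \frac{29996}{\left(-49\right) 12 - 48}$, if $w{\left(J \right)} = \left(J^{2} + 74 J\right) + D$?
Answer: $- \frac{29351216359}{651709200} \approx -45.037$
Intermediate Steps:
$D = - \frac{1}{200} \approx -0.005$
$w{\left(J \right)} = - \frac{1}{200} + J^{2} + 74 J$ ($w{\left(J \right)} = \left(J^{2} + 74 J\right) - \frac{1}{200} = - \frac{1}{200} + J^{2} + 74 J$)
$\frac{w{\left(k \right)}}{20494} + \frac{29996}{\left(-49\right) 12 - 48} = \frac{- \frac{1}{200} + 175^{2} + 74 \cdot 175}{20494} + \frac{29996}{\left(-49\right) 12 - 48} = \left(- \frac{1}{200} + 30625 + 12950\right) \frac{1}{20494} + \frac{29996}{-588 - 48} = \frac{8714999}{200} \cdot \frac{1}{20494} + \frac{29996}{-636} = \frac{8714999}{4098800} + 29996 \left(- \frac{1}{636}\right) = \frac{8714999}{4098800} - \frac{7499}{159} = - \frac{29351216359}{651709200}$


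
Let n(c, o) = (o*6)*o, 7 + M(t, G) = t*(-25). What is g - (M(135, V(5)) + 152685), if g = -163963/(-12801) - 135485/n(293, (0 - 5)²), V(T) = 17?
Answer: -159293852633/1066750 ≈ -1.4933e+5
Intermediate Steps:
M(t, G) = -7 - 25*t (M(t, G) = -7 + t*(-25) = -7 - 25*t)
n(c, o) = 6*o² (n(c, o) = (6*o)*o = 6*o²)
g = -24877383/1066750 (g = -163963/(-12801) - 135485*1/(6*(0 - 5)⁴) = -163963*(-1/12801) - 135485/(6*((-5)²)²) = 163963/12801 - 135485/(6*25²) = 163963/12801 - 135485/(6*625) = 163963/12801 - 135485/3750 = 163963/12801 - 135485*1/3750 = 163963/12801 - 27097/750 = -24877383/1066750 ≈ -23.321)
g - (M(135, V(5)) + 152685) = -24877383/1066750 - ((-7 - 25*135) + 152685) = -24877383/1066750 - ((-7 - 3375) + 152685) = -24877383/1066750 - (-3382 + 152685) = -24877383/1066750 - 1*149303 = -24877383/1066750 - 149303 = -159293852633/1066750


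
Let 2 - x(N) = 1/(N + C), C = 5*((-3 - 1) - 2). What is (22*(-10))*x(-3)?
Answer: -1340/3 ≈ -446.67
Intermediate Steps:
C = -30 (C = 5*(-4 - 2) = 5*(-6) = -30)
x(N) = 2 - 1/(-30 + N) (x(N) = 2 - 1/(N - 30) = 2 - 1/(-30 + N))
(22*(-10))*x(-3) = (22*(-10))*((-61 + 2*(-3))/(-30 - 3)) = -220*(-61 - 6)/(-33) = -(-20)*(-67)/3 = -220*67/33 = -1340/3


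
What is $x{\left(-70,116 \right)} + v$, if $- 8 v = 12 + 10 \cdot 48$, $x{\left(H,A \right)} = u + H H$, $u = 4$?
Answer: $\frac{9685}{2} \approx 4842.5$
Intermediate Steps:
$x{\left(H,A \right)} = 4 + H^{2}$ ($x{\left(H,A \right)} = 4 + H H = 4 + H^{2}$)
$v = - \frac{123}{2}$ ($v = - \frac{12 + 10 \cdot 48}{8} = - \frac{12 + 480}{8} = \left(- \frac{1}{8}\right) 492 = - \frac{123}{2} \approx -61.5$)
$x{\left(-70,116 \right)} + v = \left(4 + \left(-70\right)^{2}\right) - \frac{123}{2} = \left(4 + 4900\right) - \frac{123}{2} = 4904 - \frac{123}{2} = \frac{9685}{2}$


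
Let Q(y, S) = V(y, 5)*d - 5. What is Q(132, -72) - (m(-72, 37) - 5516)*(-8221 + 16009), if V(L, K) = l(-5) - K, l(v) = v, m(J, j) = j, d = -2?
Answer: 42670467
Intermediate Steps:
V(L, K) = -5 - K
Q(y, S) = 15 (Q(y, S) = (-5 - 1*5)*(-2) - 5 = (-5 - 5)*(-2) - 5 = -10*(-2) - 5 = 20 - 5 = 15)
Q(132, -72) - (m(-72, 37) - 5516)*(-8221 + 16009) = 15 - (37 - 5516)*(-8221 + 16009) = 15 - (-5479)*7788 = 15 - 1*(-42670452) = 15 + 42670452 = 42670467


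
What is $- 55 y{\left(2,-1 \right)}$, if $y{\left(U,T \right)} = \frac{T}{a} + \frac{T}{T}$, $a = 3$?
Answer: $- \frac{110}{3} \approx -36.667$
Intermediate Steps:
$y{\left(U,T \right)} = 1 + \frac{T}{3}$ ($y{\left(U,T \right)} = \frac{T}{3} + \frac{T}{T} = T \frac{1}{3} + 1 = \frac{T}{3} + 1 = 1 + \frac{T}{3}$)
$- 55 y{\left(2,-1 \right)} = - 55 \left(1 + \frac{1}{3} \left(-1\right)\right) = - 55 \left(1 - \frac{1}{3}\right) = \left(-55\right) \frac{2}{3} = - \frac{110}{3}$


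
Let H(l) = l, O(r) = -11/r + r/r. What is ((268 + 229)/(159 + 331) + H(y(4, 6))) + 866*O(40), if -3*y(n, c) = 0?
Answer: 88041/140 ≈ 628.86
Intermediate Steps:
O(r) = 1 - 11/r (O(r) = -11/r + 1 = 1 - 11/r)
y(n, c) = 0 (y(n, c) = -⅓*0 = 0)
((268 + 229)/(159 + 331) + H(y(4, 6))) + 866*O(40) = ((268 + 229)/(159 + 331) + 0) + 866*((-11 + 40)/40) = (497/490 + 0) + 866*((1/40)*29) = (497*(1/490) + 0) + 866*(29/40) = (71/70 + 0) + 12557/20 = 71/70 + 12557/20 = 88041/140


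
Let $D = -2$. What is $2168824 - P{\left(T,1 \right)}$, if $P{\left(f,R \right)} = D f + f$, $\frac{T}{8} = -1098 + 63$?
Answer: $2160544$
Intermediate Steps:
$T = -8280$ ($T = 8 \left(-1098 + 63\right) = 8 \left(-1035\right) = -8280$)
$P{\left(f,R \right)} = - f$ ($P{\left(f,R \right)} = - 2 f + f = - f$)
$2168824 - P{\left(T,1 \right)} = 2168824 - \left(-1\right) \left(-8280\right) = 2168824 - 8280 = 2160544$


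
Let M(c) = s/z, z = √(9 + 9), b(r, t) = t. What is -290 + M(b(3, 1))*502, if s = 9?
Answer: -290 + 753*√2 ≈ 774.90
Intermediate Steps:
z = 3*√2 (z = √18 = 3*√2 ≈ 4.2426)
M(c) = 3*√2/2 (M(c) = 9/((3*√2)) = 9*(√2/6) = 3*√2/2)
-290 + M(b(3, 1))*502 = -290 + (3*√2/2)*502 = -290 + 753*√2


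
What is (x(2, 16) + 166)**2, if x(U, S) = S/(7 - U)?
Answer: 715716/25 ≈ 28629.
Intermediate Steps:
(x(2, 16) + 166)**2 = (-1*16/(-7 + 2) + 166)**2 = (-1*16/(-5) + 166)**2 = (-1*16*(-1/5) + 166)**2 = (16/5 + 166)**2 = (846/5)**2 = 715716/25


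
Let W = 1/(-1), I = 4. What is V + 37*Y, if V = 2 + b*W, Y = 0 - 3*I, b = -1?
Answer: -441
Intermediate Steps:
W = -1
Y = -12 (Y = 0 - 3*4 = 0 - 12 = -12)
V = 3 (V = 2 - 1*(-1) = 2 + 1 = 3)
V + 37*Y = 3 + 37*(-12) = 3 - 444 = -441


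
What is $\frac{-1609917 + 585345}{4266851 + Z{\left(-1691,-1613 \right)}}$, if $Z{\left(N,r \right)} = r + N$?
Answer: $- \frac{1024572}{4263547} \approx -0.24031$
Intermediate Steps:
$Z{\left(N,r \right)} = N + r$
$\frac{-1609917 + 585345}{4266851 + Z{\left(-1691,-1613 \right)}} = \frac{-1609917 + 585345}{4266851 - 3304} = - \frac{1024572}{4266851 - 3304} = - \frac{1024572}{4263547}$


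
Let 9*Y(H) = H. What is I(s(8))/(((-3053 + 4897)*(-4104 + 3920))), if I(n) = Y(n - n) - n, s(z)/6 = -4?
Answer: -3/42412 ≈ -7.0735e-5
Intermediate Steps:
s(z) = -24 (s(z) = 6*(-4) = -24)
Y(H) = H/9
I(n) = -n (I(n) = (n - n)/9 - n = (⅑)*0 - n = 0 - n = -n)
I(s(8))/(((-3053 + 4897)*(-4104 + 3920))) = (-1*(-24))/(((-3053 + 4897)*(-4104 + 3920))) = 24/((1844*(-184))) = 24/(-339296) = 24*(-1/339296) = -3/42412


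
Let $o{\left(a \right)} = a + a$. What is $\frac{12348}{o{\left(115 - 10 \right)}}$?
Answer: $\frac{294}{5} \approx 58.8$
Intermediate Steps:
$o{\left(a \right)} = 2 a$
$\frac{12348}{o{\left(115 - 10 \right)}} = \frac{12348}{2 \left(115 - 10\right)} = \frac{12348}{2 \cdot 105} = \frac{12348}{210} = 12348 \cdot \frac{1}{210} = \frac{294}{5}$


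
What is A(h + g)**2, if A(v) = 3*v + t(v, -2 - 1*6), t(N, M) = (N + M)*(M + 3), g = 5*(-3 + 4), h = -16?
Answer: 3844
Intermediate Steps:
g = 5 (g = 5*1 = 5)
t(N, M) = (3 + M)*(M + N) (t(N, M) = (M + N)*(3 + M) = (3 + M)*(M + N))
A(v) = 40 - 2*v (A(v) = 3*v + ((-2 - 1*6)**2 + 3*(-2 - 1*6) + 3*v + (-2 - 1*6)*v) = 3*v + ((-2 - 6)**2 + 3*(-2 - 6) + 3*v + (-2 - 6)*v) = 3*v + ((-8)**2 + 3*(-8) + 3*v - 8*v) = 3*v + (64 - 24 + 3*v - 8*v) = 3*v + (40 - 5*v) = 40 - 2*v)
A(h + g)**2 = (40 - 2*(-16 + 5))**2 = (40 - 2*(-11))**2 = (40 + 22)**2 = 62**2 = 3844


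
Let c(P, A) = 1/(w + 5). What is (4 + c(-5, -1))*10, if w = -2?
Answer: 130/3 ≈ 43.333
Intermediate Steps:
c(P, A) = 1/3 (c(P, A) = 1/(-2 + 5) = 1/3)
(4 + c(-5, -1))*10 = (4 + 1/3)*10 = (13/3)*10 = 130/3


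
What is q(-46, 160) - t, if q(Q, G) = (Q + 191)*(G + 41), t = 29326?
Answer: -181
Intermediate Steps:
q(Q, G) = (41 + G)*(191 + Q) (q(Q, G) = (191 + Q)*(41 + G) = (41 + G)*(191 + Q))
q(-46, 160) - t = (7831 + 41*(-46) + 191*160 + 160*(-46)) - 1*29326 = (7831 - 1886 + 30560 - 7360) - 29326 = 29145 - 29326 = -181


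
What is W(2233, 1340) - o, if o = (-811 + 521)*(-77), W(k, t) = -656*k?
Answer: -1487178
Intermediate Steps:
o = 22330 (o = -290*(-77) = 22330)
W(2233, 1340) - o = -656*2233 - 1*22330 = -1464848 - 22330 = -1487178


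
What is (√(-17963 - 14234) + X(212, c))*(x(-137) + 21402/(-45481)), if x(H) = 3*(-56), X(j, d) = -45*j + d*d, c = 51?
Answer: 53168075190/45481 - 7662210*I*√32197/45481 ≈ 1.169e+6 - 30230.0*I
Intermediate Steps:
X(j, d) = d² - 45*j (X(j, d) = -45*j + d² = d² - 45*j)
x(H) = -168
(√(-17963 - 14234) + X(212, c))*(x(-137) + 21402/(-45481)) = (√(-17963 - 14234) + (51² - 45*212))*(-168 + 21402/(-45481)) = (√(-32197) + (2601 - 9540))*(-168 + 21402*(-1/45481)) = (I*√32197 - 6939)*(-168 - 21402/45481) = (-6939 + I*√32197)*(-7662210/45481) = 53168075190/45481 - 7662210*I*√32197/45481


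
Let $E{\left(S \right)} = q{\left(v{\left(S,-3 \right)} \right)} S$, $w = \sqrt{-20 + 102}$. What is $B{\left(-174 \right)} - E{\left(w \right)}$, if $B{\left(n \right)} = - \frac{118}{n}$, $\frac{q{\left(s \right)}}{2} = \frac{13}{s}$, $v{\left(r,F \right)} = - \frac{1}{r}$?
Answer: $\frac{185543}{87} \approx 2132.7$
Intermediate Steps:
$w = \sqrt{82} \approx 9.0554$
$q{\left(s \right)} = \frac{26}{s}$ ($q{\left(s \right)} = 2 \frac{13}{s} = \frac{26}{s}$)
$E{\left(S \right)} = - 26 S^{2}$ ($E{\left(S \right)} = \frac{26}{\left(-1\right) \frac{1}{S}} S = 26 \left(- S\right) S = - 26 S S = - 26 S^{2}$)
$B{\left(-174 \right)} - E{\left(w \right)} = - \frac{118}{-174} - - 26 \left(\sqrt{82}\right)^{2} = \left(-118\right) \left(- \frac{1}{174}\right) - \left(-26\right) 82 = \frac{59}{87} - -2132 = \frac{59}{87} + 2132 = \frac{185543}{87}$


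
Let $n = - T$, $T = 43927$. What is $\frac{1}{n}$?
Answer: $- \frac{1}{43927} \approx -2.2765 \cdot 10^{-5}$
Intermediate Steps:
$n = -43927$ ($n = \left(-1\right) 43927 = -43927$)
$\frac{1}{n} = \frac{1}{-43927} = - \frac{1}{43927}$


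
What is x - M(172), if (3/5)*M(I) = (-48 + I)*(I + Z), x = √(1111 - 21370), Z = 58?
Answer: -142600/3 + 3*I*√2251 ≈ -47533.0 + 142.33*I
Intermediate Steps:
x = 3*I*√2251 (x = √(-20259) = 3*I*√2251 ≈ 142.33*I)
M(I) = 5*(-48 + I)*(58 + I)/3 (M(I) = 5*((-48 + I)*(I + 58))/3 = 5*((-48 + I)*(58 + I))/3 = 5*(-48 + I)*(58 + I)/3)
x - M(172) = 3*I*√2251 - (-4640 + (5/3)*172² + (50/3)*172) = 3*I*√2251 - (-4640 + (5/3)*29584 + 8600/3) = 3*I*√2251 - (-4640 + 147920/3 + 8600/3) = 3*I*√2251 - 1*142600/3 = 3*I*√2251 - 142600/3 = -142600/3 + 3*I*√2251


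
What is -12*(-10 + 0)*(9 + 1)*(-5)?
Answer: -6000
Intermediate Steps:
-12*(-10 + 0)*(9 + 1)*(-5) = -(-120)*10*(-5) = -12*(-100)*(-5) = 1200*(-5) = -6000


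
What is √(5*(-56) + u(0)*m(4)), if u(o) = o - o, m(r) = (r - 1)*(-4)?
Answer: 2*I*√70 ≈ 16.733*I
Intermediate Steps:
m(r) = 4 - 4*r (m(r) = (-1 + r)*(-4) = 4 - 4*r)
u(o) = 0
√(5*(-56) + u(0)*m(4)) = √(5*(-56) + 0*(4 - 4*4)) = √(-280 + 0*(4 - 16)) = √(-280 + 0*(-12)) = √(-280 + 0) = √(-280) = 2*I*√70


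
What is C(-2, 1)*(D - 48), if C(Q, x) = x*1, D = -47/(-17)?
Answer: -769/17 ≈ -45.235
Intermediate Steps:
D = 47/17 (D = -47*(-1/17) = 47/17 ≈ 2.7647)
C(Q, x) = x
C(-2, 1)*(D - 48) = 1*(47/17 - 48) = 1*(-769/17) = -769/17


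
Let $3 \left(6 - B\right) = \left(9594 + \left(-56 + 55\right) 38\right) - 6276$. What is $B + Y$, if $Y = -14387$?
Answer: $- \frac{46423}{3} \approx -15474.0$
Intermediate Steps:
$B = - \frac{3262}{3}$ ($B = 6 - \frac{\left(9594 + \left(-56 + 55\right) 38\right) - 6276}{3} = 6 - \frac{\left(9594 - 38\right) - 6276}{3} = 6 - \frac{9556 - 6276}{3} = 6 - \frac{3280}{3} = - \frac{3262}{3} \approx -1087.3$)
$B + Y = - \frac{3262}{3} - 14387 = - \frac{46423}{3}$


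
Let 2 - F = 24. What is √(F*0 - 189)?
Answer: 3*I*√21 ≈ 13.748*I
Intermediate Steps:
F = -22 (F = 2 - 1*24 = 2 - 24 = -22)
√(F*0 - 189) = √(-22*0 - 189) = √(0 - 189) = √(-189) = 3*I*√21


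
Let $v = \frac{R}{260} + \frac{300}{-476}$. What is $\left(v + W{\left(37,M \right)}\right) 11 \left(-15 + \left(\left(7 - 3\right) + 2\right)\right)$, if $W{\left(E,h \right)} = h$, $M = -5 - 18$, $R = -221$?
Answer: $\frac{5768037}{2380} \approx 2423.5$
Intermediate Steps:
$M = -23$
$v = - \frac{3523}{2380}$ ($v = - \frac{221}{260} + \frac{300}{-476} = \left(-221\right) \frac{1}{260} + 300 \left(- \frac{1}{476}\right) = - \frac{17}{20} - \frac{75}{119} = - \frac{3523}{2380} \approx -1.4803$)
$\left(v + W{\left(37,M \right)}\right) 11 \left(-15 + \left(\left(7 - 3\right) + 2\right)\right) = \left(- \frac{3523}{2380} - 23\right) 11 \left(-15 + \left(\left(7 - 3\right) + 2\right)\right) = - \frac{58263 \cdot 11 \left(-15 + \left(4 + 2\right)\right)}{2380} = - \frac{58263 \cdot 11 \left(-15 + 6\right)}{2380} = - \frac{58263 \cdot 11 \left(-9\right)}{2380} = \left(- \frac{58263}{2380}\right) \left(-99\right) = \frac{5768037}{2380}$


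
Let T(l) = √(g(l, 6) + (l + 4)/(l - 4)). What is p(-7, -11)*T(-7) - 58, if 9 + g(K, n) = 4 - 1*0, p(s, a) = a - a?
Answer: -58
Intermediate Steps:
p(s, a) = 0
g(K, n) = -5 (g(K, n) = -9 + (4 - 1*0) = -9 + (4 + 0) = -9 + 4 = -5)
T(l) = √(-5 + (4 + l)/(-4 + l)) (T(l) = √(-5 + (l + 4)/(l - 4)) = √(-5 + (4 + l)/(-4 + l)))
p(-7, -11)*T(-7) - 58 = 0*(2*√((6 - 1*(-7))/(-4 - 7))) - 58 = 0*(2*√((6 + 7)/(-11))) - 58 = 0*(2*√(-1/11*13)) - 58 = 0*(2*√(-13/11)) - 58 = 0*(2*(I*√143/11)) - 58 = 0*(2*I*√143/11) - 58 = 0 - 58 = -58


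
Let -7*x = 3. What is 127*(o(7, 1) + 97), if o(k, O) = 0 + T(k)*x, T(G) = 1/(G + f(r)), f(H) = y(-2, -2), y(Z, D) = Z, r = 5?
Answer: 430784/35 ≈ 12308.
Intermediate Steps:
x = -3/7 (x = -⅐*3 = -3/7 ≈ -0.42857)
f(H) = -2
T(G) = 1/(-2 + G) (T(G) = 1/(G - 2) = 1/(-2 + G))
o(k, O) = -3/(7*(-2 + k)) (o(k, O) = 0 - 3/7/(-2 + k) = 0 - 3/(7*(-2 + k)) = -3/(7*(-2 + k)))
127*(o(7, 1) + 97) = 127*(-3/(-14 + 7*7) + 97) = 127*(-3/(-14 + 49) + 97) = 127*(-3/35 + 97) = 127*(3392/35) = 430784/35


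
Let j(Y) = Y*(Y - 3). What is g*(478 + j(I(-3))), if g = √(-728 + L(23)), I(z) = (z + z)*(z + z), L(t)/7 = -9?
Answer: 1666*I*√791 ≈ 46856.0*I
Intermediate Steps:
L(t) = -63 (L(t) = 7*(-9) = -63)
I(z) = 4*z² (I(z) = (2*z)*(2*z) = 4*z²)
j(Y) = Y*(-3 + Y)
g = I*√791 (g = √(-728 - 63) = √(-791) = I*√791 ≈ 28.125*I)
g*(478 + j(I(-3))) = (I*√791)*(478 + (4*(-3)²)*(-3 + 4*(-3)²)) = (I*√791)*(478 + (4*9)*(-3 + 4*9)) = (I*√791)*(478 + 36*(-3 + 36)) = (I*√791)*(478 + 36*33) = (I*√791)*(478 + 1188) = (I*√791)*1666 = 1666*I*√791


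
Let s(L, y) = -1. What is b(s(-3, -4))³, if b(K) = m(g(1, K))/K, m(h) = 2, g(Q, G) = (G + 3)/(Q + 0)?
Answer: -8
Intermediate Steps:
g(Q, G) = (3 + G)/Q
b(K) = 2/K
b(s(-3, -4))³ = (2/(-1))³ = (2*(-1))³ = (-2)³ = -8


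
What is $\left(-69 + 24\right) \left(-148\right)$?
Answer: $6660$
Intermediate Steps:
$\left(-69 + 24\right) \left(-148\right) = \left(-45\right) \left(-148\right) = 6660$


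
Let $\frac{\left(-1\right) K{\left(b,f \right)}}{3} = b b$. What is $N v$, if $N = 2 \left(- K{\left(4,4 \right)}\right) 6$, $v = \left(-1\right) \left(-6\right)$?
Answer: $3456$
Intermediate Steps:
$K{\left(b,f \right)} = - 3 b^{2}$ ($K{\left(b,f \right)} = - 3 b b = - 3 b^{2}$)
$v = 6$
$N = 576$ ($N = 2 \left(- \left(-3\right) 4^{2}\right) 6 = 2 \left(- \left(-3\right) 16\right) 6 = 2 \left(\left(-1\right) \left(-48\right)\right) 6 = 2 \cdot 48 \cdot 6 = 96 \cdot 6 = 576$)
$N v = 576 \cdot 6 = 3456$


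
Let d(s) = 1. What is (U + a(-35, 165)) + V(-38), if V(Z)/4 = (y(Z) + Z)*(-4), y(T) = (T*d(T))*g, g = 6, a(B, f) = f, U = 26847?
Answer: 31268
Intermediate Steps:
y(T) = 6*T (y(T) = (T*1)*6 = T*6 = 6*T)
V(Z) = -112*Z (V(Z) = 4*((6*Z + Z)*(-4)) = 4*((7*Z)*(-4)) = 4*(-28*Z) = -112*Z)
(U + a(-35, 165)) + V(-38) = (26847 + 165) - 112*(-38) = 27012 + 4256 = 31268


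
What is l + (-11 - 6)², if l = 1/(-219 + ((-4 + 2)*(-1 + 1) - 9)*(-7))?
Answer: 45083/156 ≈ 288.99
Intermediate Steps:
l = -1/156 (l = 1/(-219 + (-2*0 - 9)*(-7)) = 1/(-219 + (0 - 9)*(-7)) = 1/(-219 - 9*(-7)) = 1/(-219 + 63) = 1/(-156) = -1/156 ≈ -0.0064103)
l + (-11 - 6)² = -1/156 + (-11 - 6)² = -1/156 + (-17)² = -1/156 + 289 = 45083/156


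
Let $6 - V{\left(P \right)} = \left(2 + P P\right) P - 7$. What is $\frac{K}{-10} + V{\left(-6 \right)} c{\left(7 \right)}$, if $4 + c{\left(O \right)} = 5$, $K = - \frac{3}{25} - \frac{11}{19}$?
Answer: $\frac{572541}{2375} \approx 241.07$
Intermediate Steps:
$K = - \frac{332}{475}$ ($K = \left(-3\right) \frac{1}{25} - \frac{11}{19} = - \frac{3}{25} - \frac{11}{19} = - \frac{332}{475} \approx -0.69895$)
$c{\left(O \right)} = 1$ ($c{\left(O \right)} = -4 + 5 = 1$)
$V{\left(P \right)} = 13 - P \left(2 + P^{2}\right)$ ($V{\left(P \right)} = 6 - \left(\left(2 + P P\right) P - 7\right) = 6 - \left(\left(2 + P^{2}\right) P - 7\right) = 6 - \left(P \left(2 + P^{2}\right) - 7\right) = 6 - \left(-7 + P \left(2 + P^{2}\right)\right) = 13 - P \left(2 + P^{2}\right)$)
$\frac{K}{-10} + V{\left(-6 \right)} c{\left(7 \right)} = - \frac{332}{475 \left(-10\right)} + \left(13 - \left(-6\right)^{3} - -12\right) 1 = \left(- \frac{332}{475}\right) \left(- \frac{1}{10}\right) + \left(13 - -216 + 12\right) 1 = \frac{166}{2375} + \left(13 + 216 + 12\right) 1 = \frac{166}{2375} + 241 \cdot 1 = \frac{166}{2375} + 241 = \frac{572541}{2375}$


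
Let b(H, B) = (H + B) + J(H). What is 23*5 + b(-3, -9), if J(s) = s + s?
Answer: 97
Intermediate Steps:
J(s) = 2*s
b(H, B) = B + 3*H (b(H, B) = (H + B) + 2*H = (B + H) + 2*H = B + 3*H)
23*5 + b(-3, -9) = 23*5 + (-9 + 3*(-3)) = 115 + (-9 - 9) = 115 - 18 = 97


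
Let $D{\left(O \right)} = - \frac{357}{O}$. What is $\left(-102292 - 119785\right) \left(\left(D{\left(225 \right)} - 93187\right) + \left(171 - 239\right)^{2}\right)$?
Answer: $\frac{1475111828488}{75} \approx 1.9668 \cdot 10^{10}$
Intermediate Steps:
$\left(-102292 - 119785\right) \left(\left(D{\left(225 \right)} - 93187\right) + \left(171 - 239\right)^{2}\right) = \left(-102292 - 119785\right) \left(\left(- \frac{357}{225} - 93187\right) + \left(171 - 239\right)^{2}\right) = - 222077 \left(\left(\left(-357\right) \frac{1}{225} - 93187\right) + \left(-68\right)^{2}\right) = - 222077 \left(\left(- \frac{119}{75} - 93187\right) + 4624\right) = - 222077 \left(- \frac{6989144}{75} + 4624\right) = \left(-222077\right) \left(- \frac{6642344}{75}\right) = \frac{1475111828488}{75}$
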